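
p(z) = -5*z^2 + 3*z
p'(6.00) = -57.00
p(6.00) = -162.00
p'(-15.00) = 153.00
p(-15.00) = -1170.00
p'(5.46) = -51.60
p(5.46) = -132.68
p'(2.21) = -19.10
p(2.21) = -17.79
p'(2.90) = -26.00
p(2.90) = -33.35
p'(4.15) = -38.50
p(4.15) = -73.66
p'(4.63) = -43.30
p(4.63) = -93.29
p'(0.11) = 1.90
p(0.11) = 0.27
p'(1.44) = -11.40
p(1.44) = -6.05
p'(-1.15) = 14.50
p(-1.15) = -10.06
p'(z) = 3 - 10*z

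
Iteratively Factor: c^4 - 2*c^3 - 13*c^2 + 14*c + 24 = (c + 3)*(c^3 - 5*c^2 + 2*c + 8) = (c - 4)*(c + 3)*(c^2 - c - 2) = (c - 4)*(c - 2)*(c + 3)*(c + 1)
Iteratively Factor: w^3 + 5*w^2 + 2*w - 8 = (w + 4)*(w^2 + w - 2) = (w - 1)*(w + 4)*(w + 2)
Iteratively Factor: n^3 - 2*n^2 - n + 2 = (n - 1)*(n^2 - n - 2) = (n - 1)*(n + 1)*(n - 2)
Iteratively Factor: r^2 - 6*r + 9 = (r - 3)*(r - 3)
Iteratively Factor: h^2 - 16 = (h - 4)*(h + 4)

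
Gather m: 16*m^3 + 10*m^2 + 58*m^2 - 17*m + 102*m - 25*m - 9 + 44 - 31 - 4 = 16*m^3 + 68*m^2 + 60*m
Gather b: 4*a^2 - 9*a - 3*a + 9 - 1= 4*a^2 - 12*a + 8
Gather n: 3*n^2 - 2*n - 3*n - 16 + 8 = 3*n^2 - 5*n - 8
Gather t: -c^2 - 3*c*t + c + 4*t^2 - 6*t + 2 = -c^2 + c + 4*t^2 + t*(-3*c - 6) + 2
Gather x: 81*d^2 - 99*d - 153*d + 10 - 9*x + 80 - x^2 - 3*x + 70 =81*d^2 - 252*d - x^2 - 12*x + 160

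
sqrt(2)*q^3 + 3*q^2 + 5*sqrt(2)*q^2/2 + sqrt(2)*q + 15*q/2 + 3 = (q + 2)*(q + 3*sqrt(2)/2)*(sqrt(2)*q + sqrt(2)/2)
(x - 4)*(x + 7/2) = x^2 - x/2 - 14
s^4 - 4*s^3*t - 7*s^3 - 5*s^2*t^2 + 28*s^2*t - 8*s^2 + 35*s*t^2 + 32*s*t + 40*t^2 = (s - 8)*(s + 1)*(s - 5*t)*(s + t)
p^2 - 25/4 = (p - 5/2)*(p + 5/2)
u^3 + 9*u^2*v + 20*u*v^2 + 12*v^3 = (u + v)*(u + 2*v)*(u + 6*v)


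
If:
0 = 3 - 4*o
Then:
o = 3/4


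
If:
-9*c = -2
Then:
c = 2/9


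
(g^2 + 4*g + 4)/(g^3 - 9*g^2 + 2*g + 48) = (g + 2)/(g^2 - 11*g + 24)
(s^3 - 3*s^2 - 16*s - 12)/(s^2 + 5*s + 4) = (s^2 - 4*s - 12)/(s + 4)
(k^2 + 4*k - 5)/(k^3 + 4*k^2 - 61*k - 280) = (k - 1)/(k^2 - k - 56)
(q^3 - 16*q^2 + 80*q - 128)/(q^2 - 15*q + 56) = (q^2 - 8*q + 16)/(q - 7)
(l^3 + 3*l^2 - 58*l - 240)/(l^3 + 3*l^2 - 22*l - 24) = (l^2 - 3*l - 40)/(l^2 - 3*l - 4)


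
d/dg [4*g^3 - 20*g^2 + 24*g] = 12*g^2 - 40*g + 24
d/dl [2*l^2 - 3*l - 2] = 4*l - 3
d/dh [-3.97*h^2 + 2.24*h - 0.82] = 2.24 - 7.94*h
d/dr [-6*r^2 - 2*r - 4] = -12*r - 2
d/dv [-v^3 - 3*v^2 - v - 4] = -3*v^2 - 6*v - 1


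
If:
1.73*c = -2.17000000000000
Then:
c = -1.25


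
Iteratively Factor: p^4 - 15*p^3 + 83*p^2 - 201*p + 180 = (p - 3)*(p^3 - 12*p^2 + 47*p - 60) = (p - 4)*(p - 3)*(p^2 - 8*p + 15) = (p - 5)*(p - 4)*(p - 3)*(p - 3)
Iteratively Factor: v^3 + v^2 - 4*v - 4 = (v + 2)*(v^2 - v - 2) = (v - 2)*(v + 2)*(v + 1)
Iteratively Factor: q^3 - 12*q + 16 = (q - 2)*(q^2 + 2*q - 8) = (q - 2)*(q + 4)*(q - 2)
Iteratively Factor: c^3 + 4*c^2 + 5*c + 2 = (c + 1)*(c^2 + 3*c + 2) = (c + 1)^2*(c + 2)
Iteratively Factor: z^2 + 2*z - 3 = (z + 3)*(z - 1)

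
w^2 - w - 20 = (w - 5)*(w + 4)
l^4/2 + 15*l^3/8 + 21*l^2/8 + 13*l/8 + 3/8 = (l/2 + 1/2)*(l + 3/4)*(l + 1)^2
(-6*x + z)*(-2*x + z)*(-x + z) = -12*x^3 + 20*x^2*z - 9*x*z^2 + z^3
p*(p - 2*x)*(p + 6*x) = p^3 + 4*p^2*x - 12*p*x^2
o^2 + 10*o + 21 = (o + 3)*(o + 7)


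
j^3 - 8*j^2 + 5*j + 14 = (j - 7)*(j - 2)*(j + 1)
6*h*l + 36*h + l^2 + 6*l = (6*h + l)*(l + 6)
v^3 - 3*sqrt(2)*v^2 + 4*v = v*(v - 2*sqrt(2))*(v - sqrt(2))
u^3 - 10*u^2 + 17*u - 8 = (u - 8)*(u - 1)^2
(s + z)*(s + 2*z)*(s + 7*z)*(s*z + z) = s^4*z + 10*s^3*z^2 + s^3*z + 23*s^2*z^3 + 10*s^2*z^2 + 14*s*z^4 + 23*s*z^3 + 14*z^4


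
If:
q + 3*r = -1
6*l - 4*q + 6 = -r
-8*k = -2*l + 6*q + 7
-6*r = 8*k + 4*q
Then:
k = 121/92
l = -185/46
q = -98/23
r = 25/23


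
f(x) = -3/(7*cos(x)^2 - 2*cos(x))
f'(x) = -3*(14*sin(x)*cos(x) - 2*sin(x))/(7*cos(x)^2 - 2*cos(x))^2 = 6*(sin(x)/cos(x)^2 - 7*tan(x))/(7*cos(x) - 2)^2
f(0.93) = -2.30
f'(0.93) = -8.98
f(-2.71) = -0.40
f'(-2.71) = -0.32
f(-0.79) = -1.46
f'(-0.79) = 3.94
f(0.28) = -0.66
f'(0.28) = -0.46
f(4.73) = 90.77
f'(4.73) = -4815.29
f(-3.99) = -0.68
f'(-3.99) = 1.32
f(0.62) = -1.00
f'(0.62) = -1.81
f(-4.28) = -1.45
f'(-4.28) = 5.01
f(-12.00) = -0.91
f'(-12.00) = -1.45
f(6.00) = -0.66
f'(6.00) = 0.47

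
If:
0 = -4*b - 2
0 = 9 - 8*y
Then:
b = -1/2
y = 9/8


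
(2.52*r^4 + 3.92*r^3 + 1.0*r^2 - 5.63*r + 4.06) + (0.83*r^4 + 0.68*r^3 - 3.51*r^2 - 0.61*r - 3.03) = 3.35*r^4 + 4.6*r^3 - 2.51*r^2 - 6.24*r + 1.03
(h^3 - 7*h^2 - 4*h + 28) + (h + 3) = h^3 - 7*h^2 - 3*h + 31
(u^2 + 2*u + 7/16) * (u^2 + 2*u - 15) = u^4 + 4*u^3 - 169*u^2/16 - 233*u/8 - 105/16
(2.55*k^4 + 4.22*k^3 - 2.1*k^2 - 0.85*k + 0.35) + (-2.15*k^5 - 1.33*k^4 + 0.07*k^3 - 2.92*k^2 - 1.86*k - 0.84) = -2.15*k^5 + 1.22*k^4 + 4.29*k^3 - 5.02*k^2 - 2.71*k - 0.49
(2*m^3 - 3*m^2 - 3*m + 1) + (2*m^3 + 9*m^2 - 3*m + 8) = 4*m^3 + 6*m^2 - 6*m + 9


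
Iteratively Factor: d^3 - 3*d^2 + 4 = (d - 2)*(d^2 - d - 2) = (d - 2)^2*(d + 1)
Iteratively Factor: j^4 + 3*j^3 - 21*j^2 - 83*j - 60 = (j + 3)*(j^3 - 21*j - 20) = (j + 3)*(j + 4)*(j^2 - 4*j - 5) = (j + 1)*(j + 3)*(j + 4)*(j - 5)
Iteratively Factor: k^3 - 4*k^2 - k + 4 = (k - 1)*(k^2 - 3*k - 4) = (k - 4)*(k - 1)*(k + 1)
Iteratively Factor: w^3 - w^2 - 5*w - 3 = (w - 3)*(w^2 + 2*w + 1) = (w - 3)*(w + 1)*(w + 1)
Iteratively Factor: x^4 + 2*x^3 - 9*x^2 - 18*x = (x + 3)*(x^3 - x^2 - 6*x) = x*(x + 3)*(x^2 - x - 6) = x*(x - 3)*(x + 3)*(x + 2)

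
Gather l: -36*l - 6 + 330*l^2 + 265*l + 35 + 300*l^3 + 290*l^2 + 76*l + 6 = 300*l^3 + 620*l^2 + 305*l + 35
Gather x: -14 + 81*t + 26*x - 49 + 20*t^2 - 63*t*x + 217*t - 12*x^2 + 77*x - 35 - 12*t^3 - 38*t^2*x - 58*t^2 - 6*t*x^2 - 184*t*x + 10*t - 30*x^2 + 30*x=-12*t^3 - 38*t^2 + 308*t + x^2*(-6*t - 42) + x*(-38*t^2 - 247*t + 133) - 98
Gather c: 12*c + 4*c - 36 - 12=16*c - 48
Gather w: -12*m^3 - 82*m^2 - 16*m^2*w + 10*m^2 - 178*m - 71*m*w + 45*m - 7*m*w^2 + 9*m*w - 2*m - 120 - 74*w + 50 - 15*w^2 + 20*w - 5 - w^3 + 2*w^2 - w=-12*m^3 - 72*m^2 - 135*m - w^3 + w^2*(-7*m - 13) + w*(-16*m^2 - 62*m - 55) - 75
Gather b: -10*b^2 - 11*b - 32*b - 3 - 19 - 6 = -10*b^2 - 43*b - 28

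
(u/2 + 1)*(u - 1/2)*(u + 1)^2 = u^4/2 + 7*u^3/4 + 3*u^2/2 - u/4 - 1/2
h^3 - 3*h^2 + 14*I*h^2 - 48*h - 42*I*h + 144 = (h - 3)*(h + 6*I)*(h + 8*I)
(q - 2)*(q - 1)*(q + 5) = q^3 + 2*q^2 - 13*q + 10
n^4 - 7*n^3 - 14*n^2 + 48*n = n*(n - 8)*(n - 2)*(n + 3)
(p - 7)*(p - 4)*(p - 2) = p^3 - 13*p^2 + 50*p - 56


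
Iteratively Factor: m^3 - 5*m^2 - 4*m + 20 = (m - 5)*(m^2 - 4) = (m - 5)*(m - 2)*(m + 2)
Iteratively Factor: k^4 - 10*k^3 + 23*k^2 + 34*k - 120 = (k - 5)*(k^3 - 5*k^2 - 2*k + 24) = (k - 5)*(k - 4)*(k^2 - k - 6) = (k - 5)*(k - 4)*(k - 3)*(k + 2)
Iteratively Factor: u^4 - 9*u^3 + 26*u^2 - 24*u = (u - 2)*(u^3 - 7*u^2 + 12*u) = (u - 3)*(u - 2)*(u^2 - 4*u) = (u - 4)*(u - 3)*(u - 2)*(u)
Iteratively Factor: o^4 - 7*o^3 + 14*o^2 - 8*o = (o - 4)*(o^3 - 3*o^2 + 2*o) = o*(o - 4)*(o^2 - 3*o + 2) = o*(o - 4)*(o - 2)*(o - 1)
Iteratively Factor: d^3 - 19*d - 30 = (d + 3)*(d^2 - 3*d - 10) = (d + 2)*(d + 3)*(d - 5)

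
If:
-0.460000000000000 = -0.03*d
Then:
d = 15.33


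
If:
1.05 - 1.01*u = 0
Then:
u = 1.04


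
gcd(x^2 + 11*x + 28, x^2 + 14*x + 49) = x + 7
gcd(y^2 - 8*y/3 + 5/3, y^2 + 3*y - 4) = y - 1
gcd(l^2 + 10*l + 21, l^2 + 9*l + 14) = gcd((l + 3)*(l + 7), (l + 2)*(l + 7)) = l + 7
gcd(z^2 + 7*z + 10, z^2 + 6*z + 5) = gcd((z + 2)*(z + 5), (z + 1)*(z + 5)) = z + 5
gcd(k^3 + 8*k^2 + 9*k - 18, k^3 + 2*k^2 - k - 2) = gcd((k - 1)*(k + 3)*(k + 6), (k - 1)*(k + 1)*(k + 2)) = k - 1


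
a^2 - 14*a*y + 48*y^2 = (a - 8*y)*(a - 6*y)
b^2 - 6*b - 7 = (b - 7)*(b + 1)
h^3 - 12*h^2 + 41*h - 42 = (h - 7)*(h - 3)*(h - 2)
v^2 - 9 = (v - 3)*(v + 3)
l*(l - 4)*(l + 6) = l^3 + 2*l^2 - 24*l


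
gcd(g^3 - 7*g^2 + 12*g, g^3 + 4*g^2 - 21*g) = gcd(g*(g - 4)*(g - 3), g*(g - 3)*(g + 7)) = g^2 - 3*g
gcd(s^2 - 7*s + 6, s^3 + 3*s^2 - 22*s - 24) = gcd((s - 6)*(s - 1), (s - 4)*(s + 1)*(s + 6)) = 1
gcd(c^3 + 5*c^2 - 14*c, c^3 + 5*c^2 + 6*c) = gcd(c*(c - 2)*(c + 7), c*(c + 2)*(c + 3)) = c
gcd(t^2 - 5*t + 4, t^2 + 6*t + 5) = 1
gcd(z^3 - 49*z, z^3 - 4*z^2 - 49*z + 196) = z^2 - 49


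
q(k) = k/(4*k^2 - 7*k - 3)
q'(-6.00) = 0.00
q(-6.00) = -0.03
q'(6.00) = -0.01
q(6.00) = 0.06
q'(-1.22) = -0.07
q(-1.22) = -0.11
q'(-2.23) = -0.02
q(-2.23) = -0.07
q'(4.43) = -0.04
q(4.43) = 0.10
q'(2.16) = -73.63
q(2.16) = 3.98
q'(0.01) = -0.32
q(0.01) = -0.00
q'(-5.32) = -0.01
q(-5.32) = -0.04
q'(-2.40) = -0.02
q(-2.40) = -0.07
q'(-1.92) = -0.03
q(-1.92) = -0.08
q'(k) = k*(7 - 8*k)/(4*k^2 - 7*k - 3)^2 + 1/(4*k^2 - 7*k - 3)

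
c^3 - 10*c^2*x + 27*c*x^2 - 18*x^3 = (c - 6*x)*(c - 3*x)*(c - x)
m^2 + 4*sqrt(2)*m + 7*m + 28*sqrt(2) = (m + 7)*(m + 4*sqrt(2))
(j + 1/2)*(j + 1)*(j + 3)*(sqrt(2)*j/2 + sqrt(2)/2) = sqrt(2)*j^4/2 + 11*sqrt(2)*j^3/4 + 19*sqrt(2)*j^2/4 + 13*sqrt(2)*j/4 + 3*sqrt(2)/4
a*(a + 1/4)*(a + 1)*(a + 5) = a^4 + 25*a^3/4 + 13*a^2/2 + 5*a/4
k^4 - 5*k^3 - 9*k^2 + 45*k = k*(k - 5)*(k - 3)*(k + 3)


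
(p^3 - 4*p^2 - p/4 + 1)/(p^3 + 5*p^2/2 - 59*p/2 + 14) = (p + 1/2)/(p + 7)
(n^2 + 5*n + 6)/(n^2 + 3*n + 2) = (n + 3)/(n + 1)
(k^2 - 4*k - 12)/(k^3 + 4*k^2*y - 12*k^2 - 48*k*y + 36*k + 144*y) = (k + 2)/(k^2 + 4*k*y - 6*k - 24*y)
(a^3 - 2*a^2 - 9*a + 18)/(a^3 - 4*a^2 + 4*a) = (a^2 - 9)/(a*(a - 2))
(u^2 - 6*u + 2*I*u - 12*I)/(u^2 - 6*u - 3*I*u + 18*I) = (u + 2*I)/(u - 3*I)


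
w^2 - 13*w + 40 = (w - 8)*(w - 5)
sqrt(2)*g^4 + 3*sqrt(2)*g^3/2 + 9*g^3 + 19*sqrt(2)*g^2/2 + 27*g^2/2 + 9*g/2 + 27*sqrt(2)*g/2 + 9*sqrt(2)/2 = (g + 1/2)*(g + 3*sqrt(2)/2)*(g + 3*sqrt(2))*(sqrt(2)*g + sqrt(2))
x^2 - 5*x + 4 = (x - 4)*(x - 1)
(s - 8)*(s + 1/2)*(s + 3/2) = s^3 - 6*s^2 - 61*s/4 - 6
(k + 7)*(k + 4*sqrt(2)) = k^2 + 4*sqrt(2)*k + 7*k + 28*sqrt(2)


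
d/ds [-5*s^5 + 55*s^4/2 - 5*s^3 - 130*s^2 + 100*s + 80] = -25*s^4 + 110*s^3 - 15*s^2 - 260*s + 100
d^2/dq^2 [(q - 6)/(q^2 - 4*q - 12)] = 2/(q^3 + 6*q^2 + 12*q + 8)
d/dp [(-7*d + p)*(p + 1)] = -7*d + 2*p + 1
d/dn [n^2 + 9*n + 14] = 2*n + 9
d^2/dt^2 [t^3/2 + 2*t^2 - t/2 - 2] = 3*t + 4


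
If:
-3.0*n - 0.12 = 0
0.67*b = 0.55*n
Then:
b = -0.03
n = -0.04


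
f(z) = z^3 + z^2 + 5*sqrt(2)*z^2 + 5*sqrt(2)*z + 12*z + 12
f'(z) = 3*z^2 + 2*z + 10*sqrt(2)*z + 5*sqrt(2) + 12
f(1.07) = 42.87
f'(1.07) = 39.78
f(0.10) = 13.99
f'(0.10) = 20.72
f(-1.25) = -1.18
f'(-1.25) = 3.58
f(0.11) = 14.20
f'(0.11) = 20.88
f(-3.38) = 1.13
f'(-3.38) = -1.22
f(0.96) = 38.63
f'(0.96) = 37.33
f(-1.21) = -1.03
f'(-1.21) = 3.93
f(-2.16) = -1.61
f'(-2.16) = -1.80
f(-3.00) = 0.43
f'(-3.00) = -2.36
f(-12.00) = -782.62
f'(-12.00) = 257.37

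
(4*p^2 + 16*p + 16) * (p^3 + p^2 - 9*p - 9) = 4*p^5 + 20*p^4 - 4*p^3 - 164*p^2 - 288*p - 144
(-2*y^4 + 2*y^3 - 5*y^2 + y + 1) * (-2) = 4*y^4 - 4*y^3 + 10*y^2 - 2*y - 2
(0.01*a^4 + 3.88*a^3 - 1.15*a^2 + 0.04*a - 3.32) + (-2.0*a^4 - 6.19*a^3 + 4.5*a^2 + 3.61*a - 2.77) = -1.99*a^4 - 2.31*a^3 + 3.35*a^2 + 3.65*a - 6.09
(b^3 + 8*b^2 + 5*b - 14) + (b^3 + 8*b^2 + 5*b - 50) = 2*b^3 + 16*b^2 + 10*b - 64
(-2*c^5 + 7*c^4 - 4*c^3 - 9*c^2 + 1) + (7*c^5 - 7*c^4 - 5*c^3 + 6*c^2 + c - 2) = 5*c^5 - 9*c^3 - 3*c^2 + c - 1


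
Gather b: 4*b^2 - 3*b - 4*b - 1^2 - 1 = 4*b^2 - 7*b - 2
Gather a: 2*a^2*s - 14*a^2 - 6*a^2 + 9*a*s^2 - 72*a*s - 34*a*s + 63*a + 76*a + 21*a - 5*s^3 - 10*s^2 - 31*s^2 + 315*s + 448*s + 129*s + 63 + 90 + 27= a^2*(2*s - 20) + a*(9*s^2 - 106*s + 160) - 5*s^3 - 41*s^2 + 892*s + 180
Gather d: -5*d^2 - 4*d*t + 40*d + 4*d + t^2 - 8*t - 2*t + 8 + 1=-5*d^2 + d*(44 - 4*t) + t^2 - 10*t + 9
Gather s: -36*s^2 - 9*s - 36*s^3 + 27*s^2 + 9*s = -36*s^3 - 9*s^2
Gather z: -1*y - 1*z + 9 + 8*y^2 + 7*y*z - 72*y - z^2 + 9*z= 8*y^2 - 73*y - z^2 + z*(7*y + 8) + 9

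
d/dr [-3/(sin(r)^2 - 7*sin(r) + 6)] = 3*(2*sin(r) - 7)*cos(r)/(sin(r)^2 - 7*sin(r) + 6)^2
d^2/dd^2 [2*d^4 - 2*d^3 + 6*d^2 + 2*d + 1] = 24*d^2 - 12*d + 12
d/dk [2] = 0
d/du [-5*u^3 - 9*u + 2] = -15*u^2 - 9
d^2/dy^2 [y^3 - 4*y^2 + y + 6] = 6*y - 8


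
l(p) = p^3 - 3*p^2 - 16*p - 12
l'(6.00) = 56.00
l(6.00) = 0.00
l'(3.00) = -7.00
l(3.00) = -60.00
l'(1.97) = -16.18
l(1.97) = -47.52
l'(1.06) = -18.99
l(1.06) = -31.14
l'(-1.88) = 5.88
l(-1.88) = 0.83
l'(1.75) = -17.31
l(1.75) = -43.83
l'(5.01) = 29.24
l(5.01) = -41.71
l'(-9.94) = 340.05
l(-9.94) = -1131.48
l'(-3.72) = 47.84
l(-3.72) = -45.47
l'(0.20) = -17.08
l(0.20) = -15.31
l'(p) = 3*p^2 - 6*p - 16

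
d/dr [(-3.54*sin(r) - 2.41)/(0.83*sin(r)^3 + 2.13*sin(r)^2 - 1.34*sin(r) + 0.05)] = (5.8764*sin(r)^3 + 13.5411*sin(r)^2 + 10.2666*sin(r) - 3.4064)*cos(r)/(0.6889*sin(r)^6 + 3.5358*sin(r)^5 + 2.3125*sin(r)^4 - 5.6254*sin(r)^3 + 2.0086*sin(r)^2 - 0.134*sin(r) + 0.0025)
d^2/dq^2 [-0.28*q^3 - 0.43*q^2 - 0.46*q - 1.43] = -1.68*q - 0.86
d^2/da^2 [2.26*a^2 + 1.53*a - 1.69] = 4.52000000000000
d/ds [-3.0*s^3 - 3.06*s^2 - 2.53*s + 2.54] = -9.0*s^2 - 6.12*s - 2.53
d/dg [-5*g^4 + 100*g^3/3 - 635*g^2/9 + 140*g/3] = -20*g^3 + 100*g^2 - 1270*g/9 + 140/3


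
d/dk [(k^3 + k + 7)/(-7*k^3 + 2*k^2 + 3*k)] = (2*k^4 + 20*k^3 + 145*k^2 - 28*k - 21)/(k^2*(49*k^4 - 28*k^3 - 38*k^2 + 12*k + 9))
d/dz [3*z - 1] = 3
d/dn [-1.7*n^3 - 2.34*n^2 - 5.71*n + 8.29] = -5.1*n^2 - 4.68*n - 5.71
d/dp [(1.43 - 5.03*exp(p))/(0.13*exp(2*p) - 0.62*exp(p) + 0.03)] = (0.6539*exp(2*p) - 0.3718*exp(p) + 0.7357)*exp(p)/(0.0169*exp(4*p) - 0.1612*exp(3*p) + 0.3922*exp(2*p) - 0.0372*exp(p) + 0.0009)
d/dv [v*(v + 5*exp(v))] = v*(5*exp(v) + 1) + v + 5*exp(v)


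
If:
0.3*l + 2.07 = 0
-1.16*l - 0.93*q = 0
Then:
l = -6.90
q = 8.61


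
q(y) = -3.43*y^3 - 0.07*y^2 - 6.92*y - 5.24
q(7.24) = -1360.71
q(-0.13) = -4.33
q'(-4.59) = -223.07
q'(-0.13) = -7.08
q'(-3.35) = -121.93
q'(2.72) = -83.43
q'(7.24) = -547.31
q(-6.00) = 774.64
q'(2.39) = -66.03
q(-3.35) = 146.11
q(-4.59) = 356.74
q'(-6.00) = -376.52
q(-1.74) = 24.66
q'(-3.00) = -99.11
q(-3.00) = 107.50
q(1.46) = -26.17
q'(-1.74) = -37.83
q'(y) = -10.29*y^2 - 0.14*y - 6.92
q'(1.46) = -29.06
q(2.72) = -93.60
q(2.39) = -69.00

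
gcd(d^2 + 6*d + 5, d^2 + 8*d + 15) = d + 5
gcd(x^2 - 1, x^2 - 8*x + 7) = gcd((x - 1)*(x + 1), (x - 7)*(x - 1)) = x - 1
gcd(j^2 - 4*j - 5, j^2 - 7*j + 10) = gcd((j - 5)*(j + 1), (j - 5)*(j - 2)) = j - 5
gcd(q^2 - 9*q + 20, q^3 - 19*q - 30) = q - 5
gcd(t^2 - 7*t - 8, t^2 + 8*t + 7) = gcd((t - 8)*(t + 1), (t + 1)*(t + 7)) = t + 1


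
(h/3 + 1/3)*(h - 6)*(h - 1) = h^3/3 - 2*h^2 - h/3 + 2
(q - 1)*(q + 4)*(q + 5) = q^3 + 8*q^2 + 11*q - 20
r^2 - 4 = (r - 2)*(r + 2)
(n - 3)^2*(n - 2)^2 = n^4 - 10*n^3 + 37*n^2 - 60*n + 36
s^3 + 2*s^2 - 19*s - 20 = (s - 4)*(s + 1)*(s + 5)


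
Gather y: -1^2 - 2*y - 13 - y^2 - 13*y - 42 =-y^2 - 15*y - 56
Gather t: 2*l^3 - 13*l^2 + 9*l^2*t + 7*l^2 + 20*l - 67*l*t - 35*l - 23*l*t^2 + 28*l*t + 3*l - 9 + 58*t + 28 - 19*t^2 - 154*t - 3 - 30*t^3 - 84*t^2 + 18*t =2*l^3 - 6*l^2 - 12*l - 30*t^3 + t^2*(-23*l - 103) + t*(9*l^2 - 39*l - 78) + 16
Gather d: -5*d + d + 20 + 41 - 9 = 52 - 4*d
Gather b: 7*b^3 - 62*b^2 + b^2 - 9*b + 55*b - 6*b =7*b^3 - 61*b^2 + 40*b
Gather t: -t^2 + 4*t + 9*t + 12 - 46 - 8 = -t^2 + 13*t - 42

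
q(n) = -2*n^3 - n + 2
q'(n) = -6*n^2 - 1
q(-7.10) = 724.92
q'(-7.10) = -303.46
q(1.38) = -4.64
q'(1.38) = -12.43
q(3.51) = -88.00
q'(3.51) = -74.92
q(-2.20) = 25.50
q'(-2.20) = -30.04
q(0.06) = 1.94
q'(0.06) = -1.02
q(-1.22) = 6.85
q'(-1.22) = -9.93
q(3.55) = -91.03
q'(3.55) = -76.62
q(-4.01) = 134.97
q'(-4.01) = -97.48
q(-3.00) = 59.00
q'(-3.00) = -55.00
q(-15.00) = 6767.00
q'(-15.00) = -1351.00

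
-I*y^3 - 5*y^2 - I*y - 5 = (y - 5*I)*(y - I)*(-I*y + 1)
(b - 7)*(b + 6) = b^2 - b - 42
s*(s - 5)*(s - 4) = s^3 - 9*s^2 + 20*s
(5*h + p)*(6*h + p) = 30*h^2 + 11*h*p + p^2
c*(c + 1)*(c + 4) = c^3 + 5*c^2 + 4*c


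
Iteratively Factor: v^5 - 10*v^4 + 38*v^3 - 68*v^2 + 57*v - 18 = (v - 3)*(v^4 - 7*v^3 + 17*v^2 - 17*v + 6) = (v - 3)*(v - 1)*(v^3 - 6*v^2 + 11*v - 6) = (v - 3)*(v - 1)^2*(v^2 - 5*v + 6) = (v - 3)^2*(v - 1)^2*(v - 2)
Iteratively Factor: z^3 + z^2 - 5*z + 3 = (z - 1)*(z^2 + 2*z - 3) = (z - 1)*(z + 3)*(z - 1)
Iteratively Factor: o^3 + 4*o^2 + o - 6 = (o + 3)*(o^2 + o - 2) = (o + 2)*(o + 3)*(o - 1)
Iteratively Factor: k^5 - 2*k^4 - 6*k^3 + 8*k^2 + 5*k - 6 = (k - 1)*(k^4 - k^3 - 7*k^2 + k + 6) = (k - 1)^2*(k^3 - 7*k - 6) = (k - 1)^2*(k + 1)*(k^2 - k - 6) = (k - 1)^2*(k + 1)*(k + 2)*(k - 3)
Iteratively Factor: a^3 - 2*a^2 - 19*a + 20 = (a - 5)*(a^2 + 3*a - 4) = (a - 5)*(a + 4)*(a - 1)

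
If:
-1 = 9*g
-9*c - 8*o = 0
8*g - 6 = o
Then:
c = 496/81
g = -1/9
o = -62/9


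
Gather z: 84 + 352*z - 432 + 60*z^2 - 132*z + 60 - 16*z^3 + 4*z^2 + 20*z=-16*z^3 + 64*z^2 + 240*z - 288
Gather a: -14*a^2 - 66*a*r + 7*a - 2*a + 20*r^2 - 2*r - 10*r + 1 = -14*a^2 + a*(5 - 66*r) + 20*r^2 - 12*r + 1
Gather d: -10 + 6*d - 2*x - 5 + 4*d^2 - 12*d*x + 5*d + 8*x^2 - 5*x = 4*d^2 + d*(11 - 12*x) + 8*x^2 - 7*x - 15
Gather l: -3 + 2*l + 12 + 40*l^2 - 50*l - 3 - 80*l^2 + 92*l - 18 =-40*l^2 + 44*l - 12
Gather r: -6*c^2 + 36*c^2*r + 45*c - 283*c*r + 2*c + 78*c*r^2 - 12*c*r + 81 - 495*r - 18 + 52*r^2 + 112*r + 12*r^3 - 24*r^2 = -6*c^2 + 47*c + 12*r^3 + r^2*(78*c + 28) + r*(36*c^2 - 295*c - 383) + 63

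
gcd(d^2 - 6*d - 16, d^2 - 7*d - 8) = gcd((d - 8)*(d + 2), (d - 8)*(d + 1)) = d - 8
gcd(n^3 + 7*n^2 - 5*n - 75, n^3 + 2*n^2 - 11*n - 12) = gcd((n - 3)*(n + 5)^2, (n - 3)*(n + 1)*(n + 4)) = n - 3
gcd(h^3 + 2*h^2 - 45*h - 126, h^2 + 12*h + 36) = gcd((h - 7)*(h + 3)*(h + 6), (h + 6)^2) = h + 6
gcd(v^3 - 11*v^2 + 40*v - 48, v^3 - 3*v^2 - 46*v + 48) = 1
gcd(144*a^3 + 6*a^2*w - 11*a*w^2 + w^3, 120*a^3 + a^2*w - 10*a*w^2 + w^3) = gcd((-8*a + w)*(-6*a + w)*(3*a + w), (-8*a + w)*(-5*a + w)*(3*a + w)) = -24*a^2 - 5*a*w + w^2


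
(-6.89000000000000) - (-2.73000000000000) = -4.16000000000000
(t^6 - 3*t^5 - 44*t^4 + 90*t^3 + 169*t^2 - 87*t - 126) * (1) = t^6 - 3*t^5 - 44*t^4 + 90*t^3 + 169*t^2 - 87*t - 126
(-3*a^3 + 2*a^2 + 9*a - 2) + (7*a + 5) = -3*a^3 + 2*a^2 + 16*a + 3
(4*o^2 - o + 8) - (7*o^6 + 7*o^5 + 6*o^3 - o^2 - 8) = -7*o^6 - 7*o^5 - 6*o^3 + 5*o^2 - o + 16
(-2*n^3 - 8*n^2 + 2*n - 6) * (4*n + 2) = -8*n^4 - 36*n^3 - 8*n^2 - 20*n - 12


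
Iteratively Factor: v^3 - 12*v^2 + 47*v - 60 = (v - 5)*(v^2 - 7*v + 12) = (v - 5)*(v - 4)*(v - 3)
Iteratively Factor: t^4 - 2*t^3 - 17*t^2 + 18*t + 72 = (t + 2)*(t^3 - 4*t^2 - 9*t + 36) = (t - 3)*(t + 2)*(t^2 - t - 12) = (t - 3)*(t + 2)*(t + 3)*(t - 4)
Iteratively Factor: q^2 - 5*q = (q)*(q - 5)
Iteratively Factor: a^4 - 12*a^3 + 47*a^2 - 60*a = (a - 4)*(a^3 - 8*a^2 + 15*a) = (a - 5)*(a - 4)*(a^2 - 3*a) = (a - 5)*(a - 4)*(a - 3)*(a)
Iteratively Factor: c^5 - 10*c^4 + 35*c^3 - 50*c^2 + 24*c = (c - 1)*(c^4 - 9*c^3 + 26*c^2 - 24*c) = (c - 2)*(c - 1)*(c^3 - 7*c^2 + 12*c) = (c - 3)*(c - 2)*(c - 1)*(c^2 - 4*c) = (c - 4)*(c - 3)*(c - 2)*(c - 1)*(c)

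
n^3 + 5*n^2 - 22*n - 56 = (n - 4)*(n + 2)*(n + 7)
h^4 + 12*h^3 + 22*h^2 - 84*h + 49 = (h - 1)^2*(h + 7)^2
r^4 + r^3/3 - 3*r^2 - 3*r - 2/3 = (r - 2)*(r + 1/3)*(r + 1)^2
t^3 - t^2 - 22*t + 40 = (t - 4)*(t - 2)*(t + 5)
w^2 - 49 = (w - 7)*(w + 7)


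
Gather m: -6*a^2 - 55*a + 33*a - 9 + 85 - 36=-6*a^2 - 22*a + 40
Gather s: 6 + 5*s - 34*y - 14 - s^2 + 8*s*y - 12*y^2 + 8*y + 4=-s^2 + s*(8*y + 5) - 12*y^2 - 26*y - 4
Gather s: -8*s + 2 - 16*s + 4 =6 - 24*s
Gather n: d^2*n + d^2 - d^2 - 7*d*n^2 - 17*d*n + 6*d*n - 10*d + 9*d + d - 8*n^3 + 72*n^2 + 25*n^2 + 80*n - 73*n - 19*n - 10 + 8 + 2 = -8*n^3 + n^2*(97 - 7*d) + n*(d^2 - 11*d - 12)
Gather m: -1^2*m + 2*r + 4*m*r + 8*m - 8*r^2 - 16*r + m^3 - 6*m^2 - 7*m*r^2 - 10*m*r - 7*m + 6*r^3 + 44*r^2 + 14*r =m^3 - 6*m^2 + m*(-7*r^2 - 6*r) + 6*r^3 + 36*r^2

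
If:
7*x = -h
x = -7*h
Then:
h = 0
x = 0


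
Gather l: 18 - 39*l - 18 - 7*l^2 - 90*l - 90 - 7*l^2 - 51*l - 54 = -14*l^2 - 180*l - 144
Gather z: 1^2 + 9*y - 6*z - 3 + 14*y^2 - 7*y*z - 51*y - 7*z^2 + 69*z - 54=14*y^2 - 42*y - 7*z^2 + z*(63 - 7*y) - 56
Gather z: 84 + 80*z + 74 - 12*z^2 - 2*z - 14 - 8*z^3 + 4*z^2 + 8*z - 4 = -8*z^3 - 8*z^2 + 86*z + 140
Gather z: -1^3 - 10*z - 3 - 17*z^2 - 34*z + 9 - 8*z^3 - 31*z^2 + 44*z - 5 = -8*z^3 - 48*z^2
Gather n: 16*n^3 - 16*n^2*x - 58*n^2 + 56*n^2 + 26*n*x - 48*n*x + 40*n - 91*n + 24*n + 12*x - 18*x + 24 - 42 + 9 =16*n^3 + n^2*(-16*x - 2) + n*(-22*x - 27) - 6*x - 9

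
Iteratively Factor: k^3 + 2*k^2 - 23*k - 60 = (k + 4)*(k^2 - 2*k - 15) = (k + 3)*(k + 4)*(k - 5)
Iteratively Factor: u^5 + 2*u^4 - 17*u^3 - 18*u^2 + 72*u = (u - 2)*(u^4 + 4*u^3 - 9*u^2 - 36*u) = (u - 2)*(u + 4)*(u^3 - 9*u) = u*(u - 2)*(u + 4)*(u^2 - 9) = u*(u - 2)*(u + 3)*(u + 4)*(u - 3)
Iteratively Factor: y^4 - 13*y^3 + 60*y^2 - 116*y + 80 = (y - 2)*(y^3 - 11*y^2 + 38*y - 40) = (y - 2)^2*(y^2 - 9*y + 20) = (y - 4)*(y - 2)^2*(y - 5)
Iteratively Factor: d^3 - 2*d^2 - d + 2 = (d - 1)*(d^2 - d - 2) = (d - 2)*(d - 1)*(d + 1)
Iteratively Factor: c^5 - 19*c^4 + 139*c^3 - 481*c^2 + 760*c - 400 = (c - 5)*(c^4 - 14*c^3 + 69*c^2 - 136*c + 80) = (c - 5)*(c - 1)*(c^3 - 13*c^2 + 56*c - 80) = (c - 5)*(c - 4)*(c - 1)*(c^2 - 9*c + 20) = (c - 5)*(c - 4)^2*(c - 1)*(c - 5)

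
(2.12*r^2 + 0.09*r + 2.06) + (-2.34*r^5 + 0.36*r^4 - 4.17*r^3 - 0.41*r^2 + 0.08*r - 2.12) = -2.34*r^5 + 0.36*r^4 - 4.17*r^3 + 1.71*r^2 + 0.17*r - 0.0600000000000001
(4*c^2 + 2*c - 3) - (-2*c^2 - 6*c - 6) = 6*c^2 + 8*c + 3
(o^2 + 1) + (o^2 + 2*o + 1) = 2*o^2 + 2*o + 2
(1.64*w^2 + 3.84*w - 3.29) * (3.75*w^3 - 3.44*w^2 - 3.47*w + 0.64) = 6.15*w^5 + 8.7584*w^4 - 31.2379*w^3 - 0.957599999999999*w^2 + 13.8739*w - 2.1056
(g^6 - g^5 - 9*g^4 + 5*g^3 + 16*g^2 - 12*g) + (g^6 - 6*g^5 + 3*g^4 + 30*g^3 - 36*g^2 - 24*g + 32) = 2*g^6 - 7*g^5 - 6*g^4 + 35*g^3 - 20*g^2 - 36*g + 32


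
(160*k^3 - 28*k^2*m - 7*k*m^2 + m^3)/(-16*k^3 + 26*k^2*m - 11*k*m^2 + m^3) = (-20*k^2 + k*m + m^2)/(2*k^2 - 3*k*m + m^2)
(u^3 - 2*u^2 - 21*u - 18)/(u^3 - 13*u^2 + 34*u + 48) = (u + 3)/(u - 8)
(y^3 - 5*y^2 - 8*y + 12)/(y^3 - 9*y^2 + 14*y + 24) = (y^2 + y - 2)/(y^2 - 3*y - 4)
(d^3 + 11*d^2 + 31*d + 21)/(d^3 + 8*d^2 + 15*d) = (d^2 + 8*d + 7)/(d*(d + 5))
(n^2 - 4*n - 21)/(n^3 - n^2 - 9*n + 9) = (n - 7)/(n^2 - 4*n + 3)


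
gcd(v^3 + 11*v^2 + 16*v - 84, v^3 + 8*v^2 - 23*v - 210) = v^2 + 13*v + 42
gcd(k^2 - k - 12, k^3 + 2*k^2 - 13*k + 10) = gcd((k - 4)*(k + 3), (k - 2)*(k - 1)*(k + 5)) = 1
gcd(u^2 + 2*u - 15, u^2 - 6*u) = 1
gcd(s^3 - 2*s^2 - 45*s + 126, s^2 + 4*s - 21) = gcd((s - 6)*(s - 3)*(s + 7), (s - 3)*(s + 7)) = s^2 + 4*s - 21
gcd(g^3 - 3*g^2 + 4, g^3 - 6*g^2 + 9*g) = 1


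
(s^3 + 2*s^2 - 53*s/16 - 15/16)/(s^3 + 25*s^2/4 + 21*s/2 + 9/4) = (s - 5/4)/(s + 3)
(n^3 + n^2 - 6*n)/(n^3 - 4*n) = (n + 3)/(n + 2)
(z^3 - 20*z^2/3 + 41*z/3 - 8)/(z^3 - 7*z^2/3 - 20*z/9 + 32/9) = 3*(z - 3)/(3*z + 4)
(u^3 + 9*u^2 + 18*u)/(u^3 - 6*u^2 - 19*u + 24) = u*(u + 6)/(u^2 - 9*u + 8)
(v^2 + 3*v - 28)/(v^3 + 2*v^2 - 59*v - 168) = (v - 4)/(v^2 - 5*v - 24)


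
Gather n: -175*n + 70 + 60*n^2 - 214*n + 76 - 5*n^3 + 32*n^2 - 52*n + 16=-5*n^3 + 92*n^2 - 441*n + 162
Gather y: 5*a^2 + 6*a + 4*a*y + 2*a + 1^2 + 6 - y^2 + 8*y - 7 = 5*a^2 + 8*a - y^2 + y*(4*a + 8)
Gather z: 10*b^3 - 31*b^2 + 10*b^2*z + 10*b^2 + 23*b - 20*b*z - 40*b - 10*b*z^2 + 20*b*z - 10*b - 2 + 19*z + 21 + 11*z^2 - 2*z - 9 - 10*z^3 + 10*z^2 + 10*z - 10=10*b^3 - 21*b^2 - 27*b - 10*z^3 + z^2*(21 - 10*b) + z*(10*b^2 + 27)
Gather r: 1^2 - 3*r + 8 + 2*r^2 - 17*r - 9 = 2*r^2 - 20*r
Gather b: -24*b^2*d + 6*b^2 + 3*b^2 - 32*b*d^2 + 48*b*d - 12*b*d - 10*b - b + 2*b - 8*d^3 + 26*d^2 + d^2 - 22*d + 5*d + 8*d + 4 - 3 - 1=b^2*(9 - 24*d) + b*(-32*d^2 + 36*d - 9) - 8*d^3 + 27*d^2 - 9*d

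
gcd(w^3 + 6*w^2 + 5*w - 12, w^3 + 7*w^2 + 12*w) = w^2 + 7*w + 12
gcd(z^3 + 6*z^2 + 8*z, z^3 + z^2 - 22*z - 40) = z^2 + 6*z + 8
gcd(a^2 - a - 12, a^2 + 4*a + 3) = a + 3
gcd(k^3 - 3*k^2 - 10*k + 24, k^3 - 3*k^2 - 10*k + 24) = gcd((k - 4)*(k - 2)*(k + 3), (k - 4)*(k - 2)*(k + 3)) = k^3 - 3*k^2 - 10*k + 24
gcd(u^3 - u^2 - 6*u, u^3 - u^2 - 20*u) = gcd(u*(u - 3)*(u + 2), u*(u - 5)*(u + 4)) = u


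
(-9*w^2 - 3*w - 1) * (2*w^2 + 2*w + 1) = -18*w^4 - 24*w^3 - 17*w^2 - 5*w - 1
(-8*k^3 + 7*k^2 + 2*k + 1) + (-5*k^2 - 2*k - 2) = -8*k^3 + 2*k^2 - 1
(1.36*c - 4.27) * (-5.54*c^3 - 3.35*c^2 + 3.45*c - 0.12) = -7.5344*c^4 + 19.0998*c^3 + 18.9965*c^2 - 14.8947*c + 0.5124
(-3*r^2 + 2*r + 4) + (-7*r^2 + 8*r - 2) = -10*r^2 + 10*r + 2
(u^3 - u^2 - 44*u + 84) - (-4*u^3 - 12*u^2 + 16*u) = 5*u^3 + 11*u^2 - 60*u + 84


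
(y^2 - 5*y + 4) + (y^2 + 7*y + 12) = 2*y^2 + 2*y + 16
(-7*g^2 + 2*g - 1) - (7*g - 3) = -7*g^2 - 5*g + 2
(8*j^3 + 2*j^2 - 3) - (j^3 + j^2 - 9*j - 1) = 7*j^3 + j^2 + 9*j - 2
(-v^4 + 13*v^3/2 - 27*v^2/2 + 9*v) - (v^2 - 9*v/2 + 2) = -v^4 + 13*v^3/2 - 29*v^2/2 + 27*v/2 - 2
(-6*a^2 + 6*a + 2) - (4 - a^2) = -5*a^2 + 6*a - 2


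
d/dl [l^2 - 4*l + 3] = 2*l - 4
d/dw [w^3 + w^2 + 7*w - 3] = 3*w^2 + 2*w + 7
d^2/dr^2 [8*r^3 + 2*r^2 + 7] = 48*r + 4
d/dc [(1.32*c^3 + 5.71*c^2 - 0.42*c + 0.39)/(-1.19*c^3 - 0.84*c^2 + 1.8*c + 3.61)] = (5.6861*c^4 + 3.7524*c^3 + 25.6131*c^2 + 41.8814*c - 2.2182)/(1.4161*c^6 + 1.9992*c^5 - 3.5784*c^4 - 11.6158*c^3 - 2.8248*c^2 + 12.996*c + 13.0321)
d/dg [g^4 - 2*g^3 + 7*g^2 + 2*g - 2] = 4*g^3 - 6*g^2 + 14*g + 2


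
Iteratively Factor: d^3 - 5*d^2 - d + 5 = (d - 5)*(d^2 - 1) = (d - 5)*(d + 1)*(d - 1)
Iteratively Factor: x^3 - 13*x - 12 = (x - 4)*(x^2 + 4*x + 3) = (x - 4)*(x + 1)*(x + 3)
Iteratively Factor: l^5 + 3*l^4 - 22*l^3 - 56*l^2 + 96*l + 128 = (l - 2)*(l^4 + 5*l^3 - 12*l^2 - 80*l - 64) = (l - 4)*(l - 2)*(l^3 + 9*l^2 + 24*l + 16) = (l - 4)*(l - 2)*(l + 1)*(l^2 + 8*l + 16) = (l - 4)*(l - 2)*(l + 1)*(l + 4)*(l + 4)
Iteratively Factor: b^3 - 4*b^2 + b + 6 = (b - 3)*(b^2 - b - 2) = (b - 3)*(b - 2)*(b + 1)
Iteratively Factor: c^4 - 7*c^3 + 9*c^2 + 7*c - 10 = (c - 2)*(c^3 - 5*c^2 - c + 5) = (c - 2)*(c + 1)*(c^2 - 6*c + 5) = (c - 2)*(c - 1)*(c + 1)*(c - 5)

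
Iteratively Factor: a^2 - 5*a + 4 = (a - 4)*(a - 1)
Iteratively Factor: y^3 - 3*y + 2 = (y - 1)*(y^2 + y - 2) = (y - 1)^2*(y + 2)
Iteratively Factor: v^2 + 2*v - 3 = (v + 3)*(v - 1)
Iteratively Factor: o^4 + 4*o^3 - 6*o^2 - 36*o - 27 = (o + 3)*(o^3 + o^2 - 9*o - 9) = (o + 1)*(o + 3)*(o^2 - 9) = (o + 1)*(o + 3)^2*(o - 3)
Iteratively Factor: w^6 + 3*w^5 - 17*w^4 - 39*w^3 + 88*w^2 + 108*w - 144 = (w - 2)*(w^5 + 5*w^4 - 7*w^3 - 53*w^2 - 18*w + 72) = (w - 2)*(w + 2)*(w^4 + 3*w^3 - 13*w^2 - 27*w + 36) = (w - 3)*(w - 2)*(w + 2)*(w^3 + 6*w^2 + 5*w - 12) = (w - 3)*(w - 2)*(w + 2)*(w + 3)*(w^2 + 3*w - 4) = (w - 3)*(w - 2)*(w - 1)*(w + 2)*(w + 3)*(w + 4)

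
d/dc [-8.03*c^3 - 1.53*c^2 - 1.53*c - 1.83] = -24.09*c^2 - 3.06*c - 1.53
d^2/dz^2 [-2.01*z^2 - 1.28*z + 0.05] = -4.02000000000000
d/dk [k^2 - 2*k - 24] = 2*k - 2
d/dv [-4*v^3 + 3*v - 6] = 3 - 12*v^2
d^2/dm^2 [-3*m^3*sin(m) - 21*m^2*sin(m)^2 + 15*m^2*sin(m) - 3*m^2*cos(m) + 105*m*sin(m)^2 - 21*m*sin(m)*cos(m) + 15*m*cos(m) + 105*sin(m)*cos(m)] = 3*m^3*sin(m) - 15*sqrt(2)*m^2*sin(m + pi/4) - 42*m^2*cos(2*m) - 6*m*sin(m) - 42*m*sin(2*m) + 45*m*cos(m) + 210*m*cos(2*m) - 6*cos(m) - 21*cos(2*m) - 21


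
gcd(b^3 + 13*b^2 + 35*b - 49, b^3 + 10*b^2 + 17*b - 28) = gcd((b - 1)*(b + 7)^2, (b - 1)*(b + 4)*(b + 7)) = b^2 + 6*b - 7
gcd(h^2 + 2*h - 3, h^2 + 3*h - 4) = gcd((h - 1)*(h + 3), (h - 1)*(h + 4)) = h - 1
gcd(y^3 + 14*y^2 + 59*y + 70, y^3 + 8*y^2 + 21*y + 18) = y + 2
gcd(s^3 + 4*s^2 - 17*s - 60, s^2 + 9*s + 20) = s + 5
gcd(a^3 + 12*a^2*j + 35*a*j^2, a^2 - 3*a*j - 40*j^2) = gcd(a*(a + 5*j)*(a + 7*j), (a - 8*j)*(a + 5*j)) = a + 5*j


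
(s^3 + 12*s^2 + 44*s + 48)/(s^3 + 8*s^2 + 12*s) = (s + 4)/s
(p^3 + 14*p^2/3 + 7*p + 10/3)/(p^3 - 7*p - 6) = (p + 5/3)/(p - 3)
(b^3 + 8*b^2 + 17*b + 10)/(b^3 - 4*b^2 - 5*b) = (b^2 + 7*b + 10)/(b*(b - 5))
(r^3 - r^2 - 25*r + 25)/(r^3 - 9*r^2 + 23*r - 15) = (r + 5)/(r - 3)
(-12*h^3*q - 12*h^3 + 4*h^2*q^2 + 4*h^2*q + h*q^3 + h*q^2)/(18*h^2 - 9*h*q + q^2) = h*(-12*h^2*q - 12*h^2 + 4*h*q^2 + 4*h*q + q^3 + q^2)/(18*h^2 - 9*h*q + q^2)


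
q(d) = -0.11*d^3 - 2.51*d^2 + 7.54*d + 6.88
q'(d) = -0.33*d^2 - 5.02*d + 7.54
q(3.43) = -1.23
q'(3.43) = -13.56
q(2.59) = 7.66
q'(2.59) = -7.68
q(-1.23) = -5.99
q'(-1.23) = 13.22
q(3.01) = 3.83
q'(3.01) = -10.56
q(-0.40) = 3.47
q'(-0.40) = 9.50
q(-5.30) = -87.21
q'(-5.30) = 24.88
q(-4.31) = -63.44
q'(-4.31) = 23.05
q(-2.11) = -19.17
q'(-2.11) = 16.66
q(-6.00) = -104.96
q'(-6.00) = 25.78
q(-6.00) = -104.96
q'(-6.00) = 25.78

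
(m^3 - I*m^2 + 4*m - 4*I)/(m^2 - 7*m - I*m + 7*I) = (m^2 + 4)/(m - 7)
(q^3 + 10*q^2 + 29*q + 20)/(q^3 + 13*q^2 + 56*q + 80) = (q + 1)/(q + 4)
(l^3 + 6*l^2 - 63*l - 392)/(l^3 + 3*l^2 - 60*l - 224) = (l + 7)/(l + 4)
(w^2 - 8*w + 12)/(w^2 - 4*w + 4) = (w - 6)/(w - 2)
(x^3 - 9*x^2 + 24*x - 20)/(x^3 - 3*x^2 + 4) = (x - 5)/(x + 1)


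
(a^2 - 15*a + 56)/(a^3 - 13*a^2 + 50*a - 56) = (a - 8)/(a^2 - 6*a + 8)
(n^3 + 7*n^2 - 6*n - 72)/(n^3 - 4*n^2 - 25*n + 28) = (n^2 + 3*n - 18)/(n^2 - 8*n + 7)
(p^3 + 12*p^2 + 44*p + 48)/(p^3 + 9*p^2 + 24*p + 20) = (p^2 + 10*p + 24)/(p^2 + 7*p + 10)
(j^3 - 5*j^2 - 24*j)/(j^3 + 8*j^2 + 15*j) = (j - 8)/(j + 5)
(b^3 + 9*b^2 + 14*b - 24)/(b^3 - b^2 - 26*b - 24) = (b^2 + 5*b - 6)/(b^2 - 5*b - 6)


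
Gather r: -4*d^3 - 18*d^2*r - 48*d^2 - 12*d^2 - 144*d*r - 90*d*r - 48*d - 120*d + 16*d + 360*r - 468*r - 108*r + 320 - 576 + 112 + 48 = -4*d^3 - 60*d^2 - 152*d + r*(-18*d^2 - 234*d - 216) - 96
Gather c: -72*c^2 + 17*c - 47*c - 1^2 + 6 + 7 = -72*c^2 - 30*c + 12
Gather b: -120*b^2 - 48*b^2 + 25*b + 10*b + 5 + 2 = -168*b^2 + 35*b + 7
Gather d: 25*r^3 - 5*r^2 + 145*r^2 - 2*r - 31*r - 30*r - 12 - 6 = 25*r^3 + 140*r^2 - 63*r - 18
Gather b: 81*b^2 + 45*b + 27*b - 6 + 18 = 81*b^2 + 72*b + 12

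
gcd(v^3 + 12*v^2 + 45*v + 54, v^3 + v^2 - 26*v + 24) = v + 6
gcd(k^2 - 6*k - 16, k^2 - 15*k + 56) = k - 8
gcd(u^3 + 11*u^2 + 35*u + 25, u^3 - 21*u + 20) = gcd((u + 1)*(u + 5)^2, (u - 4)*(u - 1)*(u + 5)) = u + 5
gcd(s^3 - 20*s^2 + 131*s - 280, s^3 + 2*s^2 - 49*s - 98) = s - 7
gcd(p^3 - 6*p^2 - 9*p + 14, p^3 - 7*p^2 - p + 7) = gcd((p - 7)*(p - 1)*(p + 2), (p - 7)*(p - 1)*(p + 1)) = p^2 - 8*p + 7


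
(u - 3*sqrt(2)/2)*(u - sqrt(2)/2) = u^2 - 2*sqrt(2)*u + 3/2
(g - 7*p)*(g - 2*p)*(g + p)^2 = g^4 - 7*g^3*p - 3*g^2*p^2 + 19*g*p^3 + 14*p^4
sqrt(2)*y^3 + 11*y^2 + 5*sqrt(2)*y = y*(y + 5*sqrt(2))*(sqrt(2)*y + 1)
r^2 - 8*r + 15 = (r - 5)*(r - 3)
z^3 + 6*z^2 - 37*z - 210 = (z - 6)*(z + 5)*(z + 7)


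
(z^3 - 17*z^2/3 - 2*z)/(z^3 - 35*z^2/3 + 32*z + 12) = z/(z - 6)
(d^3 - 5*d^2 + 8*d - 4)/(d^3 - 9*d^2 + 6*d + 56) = (d^3 - 5*d^2 + 8*d - 4)/(d^3 - 9*d^2 + 6*d + 56)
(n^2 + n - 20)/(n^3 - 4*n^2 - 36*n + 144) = (n + 5)/(n^2 - 36)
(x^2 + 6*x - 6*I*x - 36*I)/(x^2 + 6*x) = (x - 6*I)/x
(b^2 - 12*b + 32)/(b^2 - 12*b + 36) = (b^2 - 12*b + 32)/(b^2 - 12*b + 36)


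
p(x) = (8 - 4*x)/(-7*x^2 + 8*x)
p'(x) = (8 - 4*x)*(14*x - 8)/(-7*x^2 + 8*x)^2 - 4/(-7*x^2 + 8*x)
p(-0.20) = -4.68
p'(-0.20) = -24.76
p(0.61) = 2.44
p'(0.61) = -1.18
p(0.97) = 3.51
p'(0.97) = 13.28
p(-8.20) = -0.08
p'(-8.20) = -0.01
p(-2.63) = -0.27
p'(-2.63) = -0.11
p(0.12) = 8.75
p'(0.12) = -69.03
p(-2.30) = -0.31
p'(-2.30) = -0.15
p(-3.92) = -0.17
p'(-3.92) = -0.05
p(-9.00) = -0.07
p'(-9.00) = -0.00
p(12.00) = 0.04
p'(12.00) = 0.00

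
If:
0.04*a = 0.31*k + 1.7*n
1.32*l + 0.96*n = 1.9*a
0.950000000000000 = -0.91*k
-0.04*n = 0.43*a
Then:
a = -0.02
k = -1.04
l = -0.16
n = 0.19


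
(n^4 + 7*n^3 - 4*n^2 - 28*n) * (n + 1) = n^5 + 8*n^4 + 3*n^3 - 32*n^2 - 28*n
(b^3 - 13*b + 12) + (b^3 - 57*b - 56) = 2*b^3 - 70*b - 44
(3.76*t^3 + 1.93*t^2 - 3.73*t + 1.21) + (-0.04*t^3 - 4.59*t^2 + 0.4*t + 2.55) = 3.72*t^3 - 2.66*t^2 - 3.33*t + 3.76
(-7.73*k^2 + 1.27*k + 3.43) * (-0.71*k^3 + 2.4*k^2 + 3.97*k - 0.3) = 5.4883*k^5 - 19.4537*k^4 - 30.0754*k^3 + 15.5929*k^2 + 13.2361*k - 1.029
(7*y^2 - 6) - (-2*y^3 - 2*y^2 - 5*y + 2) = 2*y^3 + 9*y^2 + 5*y - 8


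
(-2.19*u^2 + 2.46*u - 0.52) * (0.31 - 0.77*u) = 1.6863*u^3 - 2.5731*u^2 + 1.163*u - 0.1612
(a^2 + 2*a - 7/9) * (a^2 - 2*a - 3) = a^4 - 70*a^2/9 - 40*a/9 + 7/3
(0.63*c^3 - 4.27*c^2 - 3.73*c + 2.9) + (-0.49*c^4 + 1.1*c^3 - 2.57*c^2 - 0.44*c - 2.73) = -0.49*c^4 + 1.73*c^3 - 6.84*c^2 - 4.17*c + 0.17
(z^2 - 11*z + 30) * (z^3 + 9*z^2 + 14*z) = z^5 - 2*z^4 - 55*z^3 + 116*z^2 + 420*z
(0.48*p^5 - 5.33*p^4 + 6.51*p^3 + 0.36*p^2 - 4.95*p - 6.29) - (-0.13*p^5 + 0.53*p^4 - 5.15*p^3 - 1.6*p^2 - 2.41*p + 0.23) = 0.61*p^5 - 5.86*p^4 + 11.66*p^3 + 1.96*p^2 - 2.54*p - 6.52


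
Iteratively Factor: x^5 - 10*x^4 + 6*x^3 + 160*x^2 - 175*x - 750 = (x + 3)*(x^4 - 13*x^3 + 45*x^2 + 25*x - 250) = (x - 5)*(x + 3)*(x^3 - 8*x^2 + 5*x + 50) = (x - 5)*(x + 2)*(x + 3)*(x^2 - 10*x + 25) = (x - 5)^2*(x + 2)*(x + 3)*(x - 5)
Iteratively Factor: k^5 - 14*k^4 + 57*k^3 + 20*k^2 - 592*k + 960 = (k - 4)*(k^4 - 10*k^3 + 17*k^2 + 88*k - 240) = (k - 4)*(k + 3)*(k^3 - 13*k^2 + 56*k - 80) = (k - 5)*(k - 4)*(k + 3)*(k^2 - 8*k + 16) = (k - 5)*(k - 4)^2*(k + 3)*(k - 4)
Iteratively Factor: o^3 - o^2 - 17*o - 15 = (o - 5)*(o^2 + 4*o + 3) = (o - 5)*(o + 1)*(o + 3)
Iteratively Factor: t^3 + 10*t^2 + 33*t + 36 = (t + 3)*(t^2 + 7*t + 12) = (t + 3)*(t + 4)*(t + 3)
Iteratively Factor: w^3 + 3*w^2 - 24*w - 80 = (w + 4)*(w^2 - w - 20) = (w + 4)^2*(w - 5)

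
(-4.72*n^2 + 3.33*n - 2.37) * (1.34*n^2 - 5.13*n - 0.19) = -6.3248*n^4 + 28.6758*n^3 - 19.3619*n^2 + 11.5254*n + 0.4503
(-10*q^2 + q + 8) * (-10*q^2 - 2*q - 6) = 100*q^4 + 10*q^3 - 22*q^2 - 22*q - 48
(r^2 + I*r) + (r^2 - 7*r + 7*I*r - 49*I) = 2*r^2 - 7*r + 8*I*r - 49*I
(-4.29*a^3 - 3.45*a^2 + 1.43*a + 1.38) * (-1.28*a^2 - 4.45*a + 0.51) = 5.4912*a^5 + 23.5065*a^4 + 11.3342*a^3 - 9.8894*a^2 - 5.4117*a + 0.7038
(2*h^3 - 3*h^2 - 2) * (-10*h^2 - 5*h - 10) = -20*h^5 + 20*h^4 - 5*h^3 + 50*h^2 + 10*h + 20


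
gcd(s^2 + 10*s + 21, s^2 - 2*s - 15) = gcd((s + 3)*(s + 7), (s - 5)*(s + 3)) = s + 3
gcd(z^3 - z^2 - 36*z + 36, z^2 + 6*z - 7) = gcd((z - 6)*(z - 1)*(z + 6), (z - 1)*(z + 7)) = z - 1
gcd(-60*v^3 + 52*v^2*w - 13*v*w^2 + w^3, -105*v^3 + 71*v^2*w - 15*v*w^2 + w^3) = 5*v - w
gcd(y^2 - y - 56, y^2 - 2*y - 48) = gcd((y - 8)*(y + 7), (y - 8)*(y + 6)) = y - 8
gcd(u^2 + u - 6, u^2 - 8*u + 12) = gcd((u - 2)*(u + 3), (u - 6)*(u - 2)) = u - 2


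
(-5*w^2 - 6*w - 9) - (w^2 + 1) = -6*w^2 - 6*w - 10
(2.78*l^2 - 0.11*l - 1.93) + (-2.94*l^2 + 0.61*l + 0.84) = -0.16*l^2 + 0.5*l - 1.09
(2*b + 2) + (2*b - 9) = 4*b - 7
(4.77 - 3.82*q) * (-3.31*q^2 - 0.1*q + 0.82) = 12.6442*q^3 - 15.4067*q^2 - 3.6094*q + 3.9114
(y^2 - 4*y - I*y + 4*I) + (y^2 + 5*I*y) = 2*y^2 - 4*y + 4*I*y + 4*I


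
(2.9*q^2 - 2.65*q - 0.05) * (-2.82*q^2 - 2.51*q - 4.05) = -8.178*q^4 + 0.194*q^3 - 4.9525*q^2 + 10.858*q + 0.2025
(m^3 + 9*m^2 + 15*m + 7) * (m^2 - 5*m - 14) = m^5 + 4*m^4 - 44*m^3 - 194*m^2 - 245*m - 98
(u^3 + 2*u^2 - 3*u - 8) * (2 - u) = -u^4 + 7*u^2 + 2*u - 16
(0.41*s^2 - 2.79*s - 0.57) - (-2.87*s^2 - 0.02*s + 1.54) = 3.28*s^2 - 2.77*s - 2.11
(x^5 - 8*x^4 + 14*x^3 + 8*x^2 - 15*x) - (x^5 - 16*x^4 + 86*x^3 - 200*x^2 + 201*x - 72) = 8*x^4 - 72*x^3 + 208*x^2 - 216*x + 72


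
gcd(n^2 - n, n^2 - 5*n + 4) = n - 1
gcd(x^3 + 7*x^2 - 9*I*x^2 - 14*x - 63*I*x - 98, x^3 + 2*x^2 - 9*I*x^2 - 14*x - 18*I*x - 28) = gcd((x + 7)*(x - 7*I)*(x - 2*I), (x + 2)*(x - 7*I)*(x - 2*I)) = x^2 - 9*I*x - 14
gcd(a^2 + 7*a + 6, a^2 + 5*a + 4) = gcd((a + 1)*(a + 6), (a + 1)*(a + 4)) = a + 1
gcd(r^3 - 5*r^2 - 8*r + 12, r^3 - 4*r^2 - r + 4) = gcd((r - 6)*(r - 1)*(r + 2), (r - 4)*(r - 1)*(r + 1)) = r - 1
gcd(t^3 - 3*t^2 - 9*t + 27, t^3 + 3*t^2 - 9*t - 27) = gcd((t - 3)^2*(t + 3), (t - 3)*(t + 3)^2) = t^2 - 9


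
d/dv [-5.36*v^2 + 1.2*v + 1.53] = 1.2 - 10.72*v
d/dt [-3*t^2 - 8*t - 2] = -6*t - 8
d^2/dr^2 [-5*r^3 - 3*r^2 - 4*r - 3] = -30*r - 6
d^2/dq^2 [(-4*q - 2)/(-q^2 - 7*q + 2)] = 4*((2*q + 1)*(2*q + 7)^2 - 3*(2*q + 5)*(q^2 + 7*q - 2))/(q^2 + 7*q - 2)^3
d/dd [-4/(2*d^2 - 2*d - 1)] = 8*(2*d - 1)/(-2*d^2 + 2*d + 1)^2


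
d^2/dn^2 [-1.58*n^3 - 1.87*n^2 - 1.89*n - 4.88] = -9.48*n - 3.74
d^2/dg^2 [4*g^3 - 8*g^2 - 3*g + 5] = 24*g - 16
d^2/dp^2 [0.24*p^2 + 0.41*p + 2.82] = 0.480000000000000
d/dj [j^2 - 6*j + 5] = 2*j - 6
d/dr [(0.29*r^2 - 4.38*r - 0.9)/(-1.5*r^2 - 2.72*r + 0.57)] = (-7.3588*r^2 - 2.3694*r - 4.9446)/(2.25*r^4 + 8.16*r^3 + 5.6884*r^2 - 3.1008*r + 0.3249)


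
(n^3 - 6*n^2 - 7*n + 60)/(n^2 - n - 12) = n - 5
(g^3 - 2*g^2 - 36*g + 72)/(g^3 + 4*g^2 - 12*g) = (g - 6)/g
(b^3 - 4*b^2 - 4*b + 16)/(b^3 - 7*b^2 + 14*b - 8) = (b + 2)/(b - 1)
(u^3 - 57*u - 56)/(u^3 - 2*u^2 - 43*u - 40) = (u + 7)/(u + 5)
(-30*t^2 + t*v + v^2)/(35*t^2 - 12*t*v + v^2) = (-6*t - v)/(7*t - v)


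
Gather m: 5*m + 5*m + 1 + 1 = 10*m + 2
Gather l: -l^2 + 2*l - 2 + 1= -l^2 + 2*l - 1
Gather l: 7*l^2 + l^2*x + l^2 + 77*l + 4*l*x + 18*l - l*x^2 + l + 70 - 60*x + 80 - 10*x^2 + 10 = l^2*(x + 8) + l*(-x^2 + 4*x + 96) - 10*x^2 - 60*x + 160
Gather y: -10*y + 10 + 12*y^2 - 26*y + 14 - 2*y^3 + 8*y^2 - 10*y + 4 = -2*y^3 + 20*y^2 - 46*y + 28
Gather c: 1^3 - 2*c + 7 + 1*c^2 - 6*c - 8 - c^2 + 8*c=0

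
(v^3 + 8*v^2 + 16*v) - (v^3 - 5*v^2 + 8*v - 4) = 13*v^2 + 8*v + 4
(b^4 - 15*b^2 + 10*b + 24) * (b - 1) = b^5 - b^4 - 15*b^3 + 25*b^2 + 14*b - 24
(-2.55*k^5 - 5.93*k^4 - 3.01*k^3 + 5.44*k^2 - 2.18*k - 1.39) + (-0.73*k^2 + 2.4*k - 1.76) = -2.55*k^5 - 5.93*k^4 - 3.01*k^3 + 4.71*k^2 + 0.22*k - 3.15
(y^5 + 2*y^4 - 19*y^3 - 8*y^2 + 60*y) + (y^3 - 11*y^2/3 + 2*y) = y^5 + 2*y^4 - 18*y^3 - 35*y^2/3 + 62*y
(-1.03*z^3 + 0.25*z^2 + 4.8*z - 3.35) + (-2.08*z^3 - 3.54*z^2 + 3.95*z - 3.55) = -3.11*z^3 - 3.29*z^2 + 8.75*z - 6.9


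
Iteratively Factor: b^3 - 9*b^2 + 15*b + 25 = (b - 5)*(b^2 - 4*b - 5) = (b - 5)^2*(b + 1)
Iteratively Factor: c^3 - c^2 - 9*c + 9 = (c - 1)*(c^2 - 9) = (c - 3)*(c - 1)*(c + 3)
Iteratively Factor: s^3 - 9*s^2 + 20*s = (s - 4)*(s^2 - 5*s) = (s - 5)*(s - 4)*(s)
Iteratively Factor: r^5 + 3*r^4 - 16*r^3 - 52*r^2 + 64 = (r + 4)*(r^4 - r^3 - 12*r^2 - 4*r + 16) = (r - 1)*(r + 4)*(r^3 - 12*r - 16) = (r - 1)*(r + 2)*(r + 4)*(r^2 - 2*r - 8) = (r - 1)*(r + 2)^2*(r + 4)*(r - 4)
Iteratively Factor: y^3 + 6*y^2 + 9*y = (y + 3)*(y^2 + 3*y) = (y + 3)^2*(y)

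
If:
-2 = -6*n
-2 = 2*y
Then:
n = 1/3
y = -1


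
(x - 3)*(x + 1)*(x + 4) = x^3 + 2*x^2 - 11*x - 12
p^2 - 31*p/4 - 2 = (p - 8)*(p + 1/4)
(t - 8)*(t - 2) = t^2 - 10*t + 16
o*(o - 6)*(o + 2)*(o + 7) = o^4 + 3*o^3 - 40*o^2 - 84*o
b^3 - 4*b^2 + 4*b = b*(b - 2)^2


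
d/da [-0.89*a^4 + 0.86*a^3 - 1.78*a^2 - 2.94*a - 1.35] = -3.56*a^3 + 2.58*a^2 - 3.56*a - 2.94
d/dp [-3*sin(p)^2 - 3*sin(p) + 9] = -3*sin(2*p) - 3*cos(p)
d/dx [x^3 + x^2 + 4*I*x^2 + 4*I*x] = 3*x^2 + x*(2 + 8*I) + 4*I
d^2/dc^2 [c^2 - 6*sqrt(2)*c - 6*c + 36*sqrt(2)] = 2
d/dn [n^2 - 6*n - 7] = 2*n - 6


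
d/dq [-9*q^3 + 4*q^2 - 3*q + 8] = -27*q^2 + 8*q - 3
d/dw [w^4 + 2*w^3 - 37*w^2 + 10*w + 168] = 4*w^3 + 6*w^2 - 74*w + 10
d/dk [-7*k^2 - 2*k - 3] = -14*k - 2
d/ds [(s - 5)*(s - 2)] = 2*s - 7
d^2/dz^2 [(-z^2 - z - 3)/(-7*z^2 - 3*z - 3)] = 4*(14*z^3 + 189*z^2 + 63*z - 18)/(343*z^6 + 441*z^5 + 630*z^4 + 405*z^3 + 270*z^2 + 81*z + 27)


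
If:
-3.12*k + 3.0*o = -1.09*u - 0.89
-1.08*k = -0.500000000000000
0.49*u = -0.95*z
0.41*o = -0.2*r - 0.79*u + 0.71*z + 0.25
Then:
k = 0.46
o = 0.704421768707483*z + 0.184814814814815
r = 9.76409863945578*z + 0.87112962962963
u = -1.93877551020408*z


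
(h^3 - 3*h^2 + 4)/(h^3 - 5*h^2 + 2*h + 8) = (h - 2)/(h - 4)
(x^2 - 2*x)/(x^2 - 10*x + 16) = x/(x - 8)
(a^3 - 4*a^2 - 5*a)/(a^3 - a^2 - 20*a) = (a + 1)/(a + 4)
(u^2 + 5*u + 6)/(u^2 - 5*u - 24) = (u + 2)/(u - 8)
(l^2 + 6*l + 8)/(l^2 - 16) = (l + 2)/(l - 4)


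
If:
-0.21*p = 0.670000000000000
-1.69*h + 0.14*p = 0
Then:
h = -0.26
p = -3.19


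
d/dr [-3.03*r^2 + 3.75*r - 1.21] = 3.75 - 6.06*r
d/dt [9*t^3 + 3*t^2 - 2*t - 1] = 27*t^2 + 6*t - 2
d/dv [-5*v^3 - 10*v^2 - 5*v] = -15*v^2 - 20*v - 5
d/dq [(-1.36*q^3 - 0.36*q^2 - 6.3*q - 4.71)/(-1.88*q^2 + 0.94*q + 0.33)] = (2.5568*q^4 - 2.5568*q^3 - 13.5288*q^2 - 17.9472*q + 2.3484)/(3.5344*q^4 - 3.5344*q^3 - 0.3572*q^2 + 0.6204*q + 0.1089)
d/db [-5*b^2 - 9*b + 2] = -10*b - 9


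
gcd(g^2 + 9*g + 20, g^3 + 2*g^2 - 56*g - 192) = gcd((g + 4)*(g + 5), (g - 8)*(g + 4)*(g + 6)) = g + 4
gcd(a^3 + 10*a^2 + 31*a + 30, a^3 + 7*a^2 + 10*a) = a^2 + 7*a + 10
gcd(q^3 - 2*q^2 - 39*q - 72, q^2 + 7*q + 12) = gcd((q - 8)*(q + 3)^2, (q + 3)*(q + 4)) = q + 3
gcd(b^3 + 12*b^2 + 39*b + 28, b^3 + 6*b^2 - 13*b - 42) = b + 7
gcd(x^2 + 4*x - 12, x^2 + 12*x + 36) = x + 6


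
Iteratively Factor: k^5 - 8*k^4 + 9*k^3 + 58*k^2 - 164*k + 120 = (k - 2)*(k^4 - 6*k^3 - 3*k^2 + 52*k - 60) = (k - 2)*(k + 3)*(k^3 - 9*k^2 + 24*k - 20) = (k - 5)*(k - 2)*(k + 3)*(k^2 - 4*k + 4) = (k - 5)*(k - 2)^2*(k + 3)*(k - 2)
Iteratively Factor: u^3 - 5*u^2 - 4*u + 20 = (u + 2)*(u^2 - 7*u + 10) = (u - 5)*(u + 2)*(u - 2)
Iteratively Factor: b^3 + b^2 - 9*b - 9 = (b + 3)*(b^2 - 2*b - 3) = (b - 3)*(b + 3)*(b + 1)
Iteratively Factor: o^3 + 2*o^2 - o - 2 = (o + 1)*(o^2 + o - 2) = (o + 1)*(o + 2)*(o - 1)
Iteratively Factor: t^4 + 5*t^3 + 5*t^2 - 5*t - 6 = (t - 1)*(t^3 + 6*t^2 + 11*t + 6) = (t - 1)*(t + 2)*(t^2 + 4*t + 3) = (t - 1)*(t + 2)*(t + 3)*(t + 1)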